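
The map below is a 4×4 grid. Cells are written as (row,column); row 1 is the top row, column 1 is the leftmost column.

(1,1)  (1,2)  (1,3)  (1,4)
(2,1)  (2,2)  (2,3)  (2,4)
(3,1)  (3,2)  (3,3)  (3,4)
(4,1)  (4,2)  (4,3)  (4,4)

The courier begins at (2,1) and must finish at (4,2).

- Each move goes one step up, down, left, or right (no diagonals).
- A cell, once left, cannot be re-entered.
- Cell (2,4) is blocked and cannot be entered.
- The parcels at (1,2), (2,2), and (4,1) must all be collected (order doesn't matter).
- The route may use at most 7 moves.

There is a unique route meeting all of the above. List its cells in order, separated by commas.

(2,1), (1,1), (1,2), (2,2), (3,2), (3,1), (4,1), (4,2)

The 7-move cap with required stops at (1,2), (2,2), (4,1) leaves no slack for detours.
Route from (2,1): up 1 to (1,1), right 1 to (1,2), down 2 to (3,2), left 1 to (3,1), down 1 to (4,1), right 1 to (4,2) — 7 moves in all.
Check: all required cells visited; 7 ≤ 7 moves.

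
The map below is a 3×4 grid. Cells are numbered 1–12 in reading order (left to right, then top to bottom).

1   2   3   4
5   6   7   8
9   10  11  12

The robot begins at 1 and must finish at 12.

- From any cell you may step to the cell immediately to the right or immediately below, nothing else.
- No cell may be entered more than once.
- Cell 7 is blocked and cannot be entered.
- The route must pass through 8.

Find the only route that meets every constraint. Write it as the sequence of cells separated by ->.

Moves only go right or down, so the column and row indices never decrease.
Route from 1: right 3 to 4, down 2 to 12 — 5 moves in all.
Check: all required cells visited.

1 -> 2 -> 3 -> 4 -> 8 -> 12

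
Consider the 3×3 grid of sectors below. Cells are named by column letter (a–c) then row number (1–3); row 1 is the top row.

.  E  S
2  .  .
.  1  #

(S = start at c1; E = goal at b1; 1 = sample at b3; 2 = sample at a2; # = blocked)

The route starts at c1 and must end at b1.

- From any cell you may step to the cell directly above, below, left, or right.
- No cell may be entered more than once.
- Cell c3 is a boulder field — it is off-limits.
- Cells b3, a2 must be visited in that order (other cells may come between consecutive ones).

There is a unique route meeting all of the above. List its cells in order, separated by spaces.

c1 c2 b2 b3 a3 a2 a1 b1

The waypoints must appear in the order b3, a2, with no cell reused.
Route from c1: down to c2, left to b2, down to b3, left to a3, 2× up (reaching a1), right to b1 — 7 moves in all.
Check: order respected (1 at step 3, 2 at step 5).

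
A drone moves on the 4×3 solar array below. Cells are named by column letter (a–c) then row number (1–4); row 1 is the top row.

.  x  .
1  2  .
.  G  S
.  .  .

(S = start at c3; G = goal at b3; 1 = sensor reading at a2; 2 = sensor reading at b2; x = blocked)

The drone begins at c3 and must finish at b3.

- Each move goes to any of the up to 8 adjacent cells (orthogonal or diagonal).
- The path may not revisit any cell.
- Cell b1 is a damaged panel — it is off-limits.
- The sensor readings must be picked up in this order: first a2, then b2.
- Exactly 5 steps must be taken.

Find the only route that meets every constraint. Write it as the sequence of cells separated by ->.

c3 -> b4 -> a3 -> a2 -> b2 -> b3

The waypoints must appear in the order a2, b2, with no cell reused.
Route from c3: down-left to b4, up-left to a3, up to a2, right to b2, down to b3 — 5 moves in all.
Check: order respected (1 at step 3, 2 at step 4); 5 moves as required.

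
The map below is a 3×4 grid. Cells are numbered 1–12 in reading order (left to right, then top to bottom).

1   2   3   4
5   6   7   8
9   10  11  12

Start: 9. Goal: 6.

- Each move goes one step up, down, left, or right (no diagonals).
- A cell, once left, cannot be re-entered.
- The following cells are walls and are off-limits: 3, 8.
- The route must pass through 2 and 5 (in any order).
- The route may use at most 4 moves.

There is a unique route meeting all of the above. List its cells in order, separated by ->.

The 4-move cap with required stops at 2, 5 leaves no slack for detours.
Route from 9: up 2 to 1, right 1 to 2, down 1 to 6 — 4 moves in all.
Check: all required cells visited; 4 ≤ 4 moves.

9 -> 5 -> 1 -> 2 -> 6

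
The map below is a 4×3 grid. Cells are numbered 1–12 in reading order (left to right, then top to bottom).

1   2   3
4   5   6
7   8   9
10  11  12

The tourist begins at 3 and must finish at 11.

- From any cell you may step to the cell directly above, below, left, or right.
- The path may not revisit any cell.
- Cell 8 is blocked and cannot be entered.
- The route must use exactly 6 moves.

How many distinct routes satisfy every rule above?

4

Need simple routes of exactly 6 moves from 3 to 11 (Manhattan distance 4, so 1 moves are spent on a detour and 1 undoing it).
Enumerating: 3 6 5 4 7 10 11 | 3 2 5 4 7 10 11 | 3 2 5 6 9 12 11 | 3 2 1 4 7 10 11.
That gives 4 routes.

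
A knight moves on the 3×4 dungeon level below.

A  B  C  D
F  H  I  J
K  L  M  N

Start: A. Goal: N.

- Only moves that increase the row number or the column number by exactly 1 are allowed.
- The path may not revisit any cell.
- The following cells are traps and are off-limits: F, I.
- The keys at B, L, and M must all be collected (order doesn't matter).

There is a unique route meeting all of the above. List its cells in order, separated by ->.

A -> B -> H -> L -> M -> N

Moves only go right or down, so the column and row indices never decrease.
Route from A: right to B, 2× down (reaching L), 2× right (reaching N) — 5 moves in all.
Check: all required cells visited.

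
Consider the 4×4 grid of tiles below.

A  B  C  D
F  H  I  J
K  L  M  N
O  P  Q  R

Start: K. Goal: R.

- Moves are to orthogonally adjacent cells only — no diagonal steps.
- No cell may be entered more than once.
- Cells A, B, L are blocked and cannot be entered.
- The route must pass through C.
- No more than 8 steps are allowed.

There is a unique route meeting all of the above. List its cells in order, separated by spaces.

The 8-move cap with required stops at C leaves no slack for detours.
Route from K: up to F, 2× right (reaching I), up to C, right to D, 3× down (reaching R) — 8 moves in all.
Check: all required cells visited; 8 ≤ 8 moves.

K F H I C D J N R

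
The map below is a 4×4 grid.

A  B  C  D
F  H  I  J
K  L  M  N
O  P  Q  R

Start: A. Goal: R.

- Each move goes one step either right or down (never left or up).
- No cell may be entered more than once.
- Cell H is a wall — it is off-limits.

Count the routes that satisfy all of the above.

8

A right/down-only route from A to R makes exactly 3 down-moves and 3 right-moves in some order.
With no other constraints that would be C(6,3) = 20 routes.
Subtract routes through each blocked cell (inclusion–exclusion for overlaps): − through H: 12 → 8.
That gives 8 routes.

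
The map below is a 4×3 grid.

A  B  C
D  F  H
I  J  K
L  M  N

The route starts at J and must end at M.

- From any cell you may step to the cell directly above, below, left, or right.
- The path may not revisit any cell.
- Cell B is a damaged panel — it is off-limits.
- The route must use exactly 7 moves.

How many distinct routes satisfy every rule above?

Need simple routes of exactly 7 moves from J to M (Manhattan distance 1, so 3 moves are spent on a detour and 3 undoing it).
Enumerating: J I D F H K N M | J K H F D I L M.
That gives 2 routes.

2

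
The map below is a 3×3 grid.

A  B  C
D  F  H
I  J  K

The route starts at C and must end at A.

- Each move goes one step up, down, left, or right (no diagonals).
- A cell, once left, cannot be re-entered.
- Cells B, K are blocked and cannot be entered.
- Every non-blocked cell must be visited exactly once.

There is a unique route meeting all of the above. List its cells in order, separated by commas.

C, H, F, J, I, D, A

Need to visit all 7 open cells exactly once, starting at C and ending at A.
Route from C: down 1 to H, left 1 to F, down 1 to J, left 1 to I, up 2 to A — 6 moves in all.
Check: all 7 open cells covered.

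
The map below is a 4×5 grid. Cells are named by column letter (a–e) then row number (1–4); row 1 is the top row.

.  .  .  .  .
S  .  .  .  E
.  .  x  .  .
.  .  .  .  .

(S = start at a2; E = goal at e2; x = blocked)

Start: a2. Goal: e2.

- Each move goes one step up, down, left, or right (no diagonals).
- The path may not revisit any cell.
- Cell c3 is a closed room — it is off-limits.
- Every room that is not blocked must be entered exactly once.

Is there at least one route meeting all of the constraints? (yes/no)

One route that works: a2 → a1 → b1 → b2 → b3 → a3 → a4 → b4 → c4 → d4 → e4 → e3 → d3 → d2 → c2 → c1 → d1 → e1 → e2.

yes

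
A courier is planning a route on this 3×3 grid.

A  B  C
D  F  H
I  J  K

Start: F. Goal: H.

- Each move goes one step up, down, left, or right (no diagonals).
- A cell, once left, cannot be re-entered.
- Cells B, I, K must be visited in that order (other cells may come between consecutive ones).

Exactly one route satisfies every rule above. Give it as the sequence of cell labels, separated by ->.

F -> B -> A -> D -> I -> J -> K -> H

The waypoints must appear in the order B, I, K, with no cell reused.
Route from F: up 1 to B, left 1 to A, down 2 to I, right 2 to K, up 1 to H — 7 moves in all.
Check: order respected (B at step 1, I at step 4, K at step 6).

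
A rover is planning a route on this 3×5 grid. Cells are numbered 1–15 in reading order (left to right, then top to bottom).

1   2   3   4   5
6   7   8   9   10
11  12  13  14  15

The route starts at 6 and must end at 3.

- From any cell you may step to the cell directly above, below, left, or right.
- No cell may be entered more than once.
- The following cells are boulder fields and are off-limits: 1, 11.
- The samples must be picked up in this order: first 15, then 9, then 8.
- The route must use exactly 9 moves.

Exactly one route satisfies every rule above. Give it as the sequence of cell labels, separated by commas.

6, 7, 12, 13, 14, 15, 10, 9, 8, 3

The waypoints must appear in the order 15, 9, 8, with no cell reused.
Route from 6: right to 7, down to 12, 3× right (reaching 15), up to 10, 2× left (reaching 8), up to 3 — 9 moves in all.
Check: order respected (15 at step 5, 9 at step 7, 8 at step 8); 9 moves as required.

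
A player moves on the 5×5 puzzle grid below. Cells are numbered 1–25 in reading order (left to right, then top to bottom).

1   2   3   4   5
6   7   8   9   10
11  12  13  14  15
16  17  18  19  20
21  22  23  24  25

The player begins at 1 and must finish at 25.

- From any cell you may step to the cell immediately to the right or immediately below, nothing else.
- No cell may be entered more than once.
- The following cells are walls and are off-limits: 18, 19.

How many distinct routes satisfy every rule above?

A right/down-only route from 1 to 25 makes exactly 4 down-moves and 4 right-moves in some order.
With no other constraints that would be C(8,4) = 70 routes.
Subtract routes through each blocked cell (inclusion–exclusion for overlaps): − through 18: 30 − through 19: 40 + through 18&19: 20 → 20.
That gives 20 routes.

20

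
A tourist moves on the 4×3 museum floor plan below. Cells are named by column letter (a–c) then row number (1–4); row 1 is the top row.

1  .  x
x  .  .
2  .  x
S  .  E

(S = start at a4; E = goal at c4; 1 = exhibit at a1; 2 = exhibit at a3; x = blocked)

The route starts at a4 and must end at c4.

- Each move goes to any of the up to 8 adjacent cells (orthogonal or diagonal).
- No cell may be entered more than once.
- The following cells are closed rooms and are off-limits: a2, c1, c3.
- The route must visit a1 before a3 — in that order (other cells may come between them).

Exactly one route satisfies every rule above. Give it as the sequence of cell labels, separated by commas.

The waypoints must appear in the order a1, a3, with no cell reused.
Route from a4: up-right 2 to c2, up-left 1 to b1, left 1 to a1, down-right 1 to b2, down-left 1 to a3, down-right 1 to b4, right 1 to c4 — 8 moves in all.
Check: order respected (1 at step 4, 2 at step 6).

a4, b3, c2, b1, a1, b2, a3, b4, c4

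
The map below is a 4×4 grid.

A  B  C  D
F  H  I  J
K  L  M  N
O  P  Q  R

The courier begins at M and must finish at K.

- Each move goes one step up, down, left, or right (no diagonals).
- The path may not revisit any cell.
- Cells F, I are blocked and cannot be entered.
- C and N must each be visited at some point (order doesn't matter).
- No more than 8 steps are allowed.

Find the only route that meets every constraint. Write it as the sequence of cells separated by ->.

Any route must reach C and N and still end at K within 8 moves, so the order of the required stops is forced.
Route from M: right 1 to N, up 2 to D, left 2 to B, down 2 to L, left 1 to K — 8 moves in all.
Check: all required cells visited; 8 ≤ 8 moves.

M -> N -> J -> D -> C -> B -> H -> L -> K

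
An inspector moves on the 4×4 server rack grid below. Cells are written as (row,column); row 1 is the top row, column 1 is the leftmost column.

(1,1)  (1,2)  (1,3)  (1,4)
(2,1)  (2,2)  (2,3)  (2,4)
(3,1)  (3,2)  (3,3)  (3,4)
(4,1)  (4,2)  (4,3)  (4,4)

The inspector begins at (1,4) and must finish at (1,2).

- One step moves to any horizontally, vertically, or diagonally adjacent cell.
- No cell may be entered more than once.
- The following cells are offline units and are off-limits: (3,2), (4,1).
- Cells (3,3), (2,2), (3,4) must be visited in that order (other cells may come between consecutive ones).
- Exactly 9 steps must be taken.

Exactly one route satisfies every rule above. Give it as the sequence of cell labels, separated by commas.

The waypoints must appear in the order (3,3), (2,2), (3,4), with no cell reused.
Route from (1,4): down to (2,4), down-left to (3,3), up-left to (2,2), down-left to (3,1), down-right to (4,2), right to (4,3), up-right to (3,4), 2× up-left (reaching (1,2)) — 9 moves in all.
Check: order respected ((3,3) at step 2, (2,2) at step 3, (3,4) at step 7); 9 moves as required.

(1,4), (2,4), (3,3), (2,2), (3,1), (4,2), (4,3), (3,4), (2,3), (1,2)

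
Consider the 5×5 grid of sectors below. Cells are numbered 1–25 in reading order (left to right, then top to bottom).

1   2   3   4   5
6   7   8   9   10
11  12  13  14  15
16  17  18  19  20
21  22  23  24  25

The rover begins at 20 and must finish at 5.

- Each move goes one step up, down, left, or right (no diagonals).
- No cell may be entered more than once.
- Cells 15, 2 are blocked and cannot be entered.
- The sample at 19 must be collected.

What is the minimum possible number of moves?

Any route passes through 19 somewhere between 20 and 5. Summing Manhattan distances along the two legs (20 → 19 → 5) gives a lower bound of 1 + 4 = 5 moves.
A route of 5 moves achieves this: 20 → 19 → 14 → 9 → 4 → 5.
Since 5 matches the lower bound, it is optimal.

5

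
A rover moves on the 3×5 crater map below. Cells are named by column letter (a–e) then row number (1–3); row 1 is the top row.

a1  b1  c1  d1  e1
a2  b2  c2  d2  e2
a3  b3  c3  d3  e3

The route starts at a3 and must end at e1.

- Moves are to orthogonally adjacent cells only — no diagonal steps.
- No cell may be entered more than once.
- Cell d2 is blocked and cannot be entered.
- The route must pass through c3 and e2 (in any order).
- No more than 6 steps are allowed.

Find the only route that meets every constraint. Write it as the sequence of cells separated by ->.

The 6-move cap with required stops at c3, e2 leaves no slack for detours.
Route from a3: right 4 to e3, up 2 to e1 — 6 moves in all.
Check: all required cells visited; 6 ≤ 6 moves.

a3 -> b3 -> c3 -> d3 -> e3 -> e2 -> e1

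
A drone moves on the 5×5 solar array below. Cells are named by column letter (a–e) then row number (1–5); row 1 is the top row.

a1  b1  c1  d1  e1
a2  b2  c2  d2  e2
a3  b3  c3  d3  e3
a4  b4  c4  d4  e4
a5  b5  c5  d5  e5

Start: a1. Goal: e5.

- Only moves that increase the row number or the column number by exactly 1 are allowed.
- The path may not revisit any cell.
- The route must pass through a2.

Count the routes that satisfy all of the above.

35

A right/down-only route from a1 to e5 makes exactly 4 down-moves and 4 right-moves in some order.
With no other constraints that would be C(8,4) = 70 routes.
Split at a2 and multiply the segment counts: a1→a2: 1; a2→e5: 35; product = 35.
That gives 35 routes.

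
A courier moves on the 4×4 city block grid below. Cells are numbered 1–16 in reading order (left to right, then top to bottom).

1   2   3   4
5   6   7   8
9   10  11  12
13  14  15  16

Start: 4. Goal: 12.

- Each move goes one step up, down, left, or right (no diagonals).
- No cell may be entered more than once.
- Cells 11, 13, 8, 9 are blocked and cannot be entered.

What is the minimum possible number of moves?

8

The Manhattan distance from 4 to 12 is |1−3| + |4−4| = 2, so at least 2 moves are needed.
That bound ignores the blocked cells. Measuring each leg by the fewest moves that actually steer around them (4→12: 8) raises the lower bound to 8.
A route of 8 moves exists: 4 → 3 → 7 → 6 → 10 → 14 → 15 → 16 → 12.
Since 8 matches that lower bound, it is optimal.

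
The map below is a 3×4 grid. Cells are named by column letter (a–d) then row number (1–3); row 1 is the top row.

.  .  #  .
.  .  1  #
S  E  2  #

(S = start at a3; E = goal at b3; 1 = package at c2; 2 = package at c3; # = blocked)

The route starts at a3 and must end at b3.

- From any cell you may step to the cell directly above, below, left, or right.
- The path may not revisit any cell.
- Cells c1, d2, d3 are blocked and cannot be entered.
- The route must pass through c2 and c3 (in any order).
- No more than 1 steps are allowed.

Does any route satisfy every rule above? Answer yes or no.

no

Even ignoring the no-revisit rule, getting from a3 to b3, taking the cheapest ordering a3 → c2 → c3 → b3 needs at least 3 + 1 + 1 = 5 moves (Manhattan distance per leg), which exceeds the 1-move limit.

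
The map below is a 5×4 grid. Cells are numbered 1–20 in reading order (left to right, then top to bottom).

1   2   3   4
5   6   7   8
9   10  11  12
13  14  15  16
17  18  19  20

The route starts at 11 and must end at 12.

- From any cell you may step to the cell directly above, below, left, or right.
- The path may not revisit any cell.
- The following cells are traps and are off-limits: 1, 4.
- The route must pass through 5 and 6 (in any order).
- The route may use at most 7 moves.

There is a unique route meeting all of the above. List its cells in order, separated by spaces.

The budget equals the shortest possible length, so every move has to be on a shortest route through the required cells.
Route from 11: left 2 to 9, up 1 to 5, right 3 to 8, down 1 to 12 — 7 moves in all.
Check: all required cells visited; 7 ≤ 7 moves.

11 10 9 5 6 7 8 12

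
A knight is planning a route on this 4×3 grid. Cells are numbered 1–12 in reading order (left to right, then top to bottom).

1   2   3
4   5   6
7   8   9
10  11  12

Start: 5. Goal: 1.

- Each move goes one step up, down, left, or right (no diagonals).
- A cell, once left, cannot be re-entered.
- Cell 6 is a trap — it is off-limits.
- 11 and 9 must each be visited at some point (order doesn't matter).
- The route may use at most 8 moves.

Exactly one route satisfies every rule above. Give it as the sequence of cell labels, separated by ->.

5 -> 8 -> 9 -> 12 -> 11 -> 10 -> 7 -> 4 -> 1

Any route must reach 11 and 9 and still end at 1 within 8 moves, so the order of the required stops is forced.
Route from 5: down 1 to 8, right 1 to 9, down 1 to 12, left 2 to 10, up 3 to 1 — 8 moves in all.
Check: all required cells visited; 8 ≤ 8 moves.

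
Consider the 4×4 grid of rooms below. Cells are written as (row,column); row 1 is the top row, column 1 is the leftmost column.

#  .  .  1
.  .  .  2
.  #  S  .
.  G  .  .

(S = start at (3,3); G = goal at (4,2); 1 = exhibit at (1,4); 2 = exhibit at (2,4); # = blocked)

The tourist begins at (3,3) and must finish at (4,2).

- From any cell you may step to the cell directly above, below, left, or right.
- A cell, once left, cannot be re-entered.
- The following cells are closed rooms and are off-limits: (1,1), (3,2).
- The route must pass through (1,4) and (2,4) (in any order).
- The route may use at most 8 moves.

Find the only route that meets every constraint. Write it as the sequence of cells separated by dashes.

(3,3) - (2,3) - (1,3) - (1,4) - (2,4) - (3,4) - (4,4) - (4,3) - (4,2)

The 8-move cap with required stops at (1,4), (2,4) leaves no slack for detours.
Route from (3,3): 2× up (reaching (1,3)), right to (1,4), 3× down (reaching (4,4)), 2× left (reaching (4,2)) — 8 moves in all.
Check: all required cells visited; 8 ≤ 8 moves.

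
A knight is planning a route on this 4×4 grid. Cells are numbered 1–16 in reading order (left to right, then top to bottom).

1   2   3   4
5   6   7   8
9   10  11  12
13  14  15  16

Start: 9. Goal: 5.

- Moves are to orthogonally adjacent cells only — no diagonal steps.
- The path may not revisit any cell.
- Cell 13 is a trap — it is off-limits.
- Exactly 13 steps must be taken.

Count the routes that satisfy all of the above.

6

Need simple routes of exactly 13 moves from 9 to 5 (Manhattan distance 1, so 6 moves are spent on a detour and 6 undoing it).
Enumerating: 9 10 6 7 11 15 16 12 8 4 3 2 1 5 | 9 10 14 15 11 12 8 4 3 7 6 2 1 5 | 9 10 14 15 16 12 8 4 3 7 6 2 1 5 | 9 10 14 15 16 12 11 7 8 4 3 2 6 5 | 9 10 14 15 16 12 11 7 8 4 3 2 1 5 | 9 10 11 15 16 12 8 4 3 7 6 2 1 5.
That gives 6 routes.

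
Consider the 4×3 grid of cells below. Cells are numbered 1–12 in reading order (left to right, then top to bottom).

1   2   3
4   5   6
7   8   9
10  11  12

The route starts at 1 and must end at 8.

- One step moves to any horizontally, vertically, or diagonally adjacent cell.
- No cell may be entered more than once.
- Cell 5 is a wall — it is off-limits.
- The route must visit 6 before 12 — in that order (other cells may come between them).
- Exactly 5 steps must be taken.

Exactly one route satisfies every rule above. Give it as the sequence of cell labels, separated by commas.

1, 2, 6, 9, 12, 8

The waypoints must appear in the order 6, 12, with no cell reused.
Route from 1: right to 2, down-right to 6, 2× down (reaching 12), up-left to 8 — 5 moves in all.
Check: order respected (6 at step 2, 12 at step 4); 5 moves as required.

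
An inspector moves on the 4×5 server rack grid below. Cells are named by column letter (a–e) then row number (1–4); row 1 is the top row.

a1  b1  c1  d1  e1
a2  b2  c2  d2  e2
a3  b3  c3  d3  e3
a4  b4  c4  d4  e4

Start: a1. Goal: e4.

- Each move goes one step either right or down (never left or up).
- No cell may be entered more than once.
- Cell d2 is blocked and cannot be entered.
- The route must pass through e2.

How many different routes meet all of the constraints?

A right/down-only route from a1 to e4 makes exactly 3 down-moves and 4 right-moves in some order.
With no other constraints that would be C(7,3) = 35 routes.
Split at e2 and multiply the segment counts (each segment already excludes blocked cells): a1→e2: 1; e2→e4: 1; product = 1.
That gives 1 route.

1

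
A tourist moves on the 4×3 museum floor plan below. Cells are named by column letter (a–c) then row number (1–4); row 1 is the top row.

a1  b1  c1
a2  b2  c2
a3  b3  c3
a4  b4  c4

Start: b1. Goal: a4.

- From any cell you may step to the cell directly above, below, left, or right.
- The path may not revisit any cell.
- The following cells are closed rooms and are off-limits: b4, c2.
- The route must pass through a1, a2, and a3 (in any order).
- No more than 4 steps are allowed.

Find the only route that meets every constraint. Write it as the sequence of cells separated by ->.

b1 -> a1 -> a2 -> a3 -> a4

Any route must reach a1, a2, and a3 and still end at a4 within 4 moves, so the order of the required stops is forced.
Route from b1: left to a1, 3× down (reaching a4) — 4 moves in all.
Check: all required cells visited; 4 ≤ 4 moves.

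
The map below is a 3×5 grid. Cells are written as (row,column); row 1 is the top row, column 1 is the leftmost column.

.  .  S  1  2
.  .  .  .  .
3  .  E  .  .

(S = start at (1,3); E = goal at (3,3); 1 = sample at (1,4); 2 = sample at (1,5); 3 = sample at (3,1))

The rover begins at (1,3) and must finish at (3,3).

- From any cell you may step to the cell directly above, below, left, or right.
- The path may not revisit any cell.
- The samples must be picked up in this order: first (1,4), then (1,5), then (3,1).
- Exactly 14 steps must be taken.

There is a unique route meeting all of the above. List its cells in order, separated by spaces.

(1,3) (1,4) (1,5) (2,5) (3,5) (3,4) (2,4) (2,3) (2,2) (1,2) (1,1) (2,1) (3,1) (3,2) (3,3)

The waypoints must appear in the order (1,4), (1,5), (3,1), with no cell reused.
Route from (1,3): 2× right (reaching (1,5)), 2× down (reaching (3,5)), left to (3,4), up to (2,4), 2× left (reaching (2,2)), up to (1,2), left to (1,1), 2× down (reaching (3,1)), 2× right (reaching (3,3)) — 14 moves in all.
Check: order respected (1 at step 1, 2 at step 2, 3 at step 12); 14 moves as required.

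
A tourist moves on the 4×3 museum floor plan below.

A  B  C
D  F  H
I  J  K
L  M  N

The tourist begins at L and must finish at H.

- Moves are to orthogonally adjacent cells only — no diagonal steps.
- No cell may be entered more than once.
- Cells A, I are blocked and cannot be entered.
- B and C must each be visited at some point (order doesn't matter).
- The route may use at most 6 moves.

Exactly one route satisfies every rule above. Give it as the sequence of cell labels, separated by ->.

L -> M -> J -> F -> B -> C -> H

Any route must reach B and C and still end at H within 6 moves, so the order of the required stops is forced.
Route from L: right 1 to M, up 3 to B, right 1 to C, down 1 to H — 6 moves in all.
Check: all required cells visited; 6 ≤ 6 moves.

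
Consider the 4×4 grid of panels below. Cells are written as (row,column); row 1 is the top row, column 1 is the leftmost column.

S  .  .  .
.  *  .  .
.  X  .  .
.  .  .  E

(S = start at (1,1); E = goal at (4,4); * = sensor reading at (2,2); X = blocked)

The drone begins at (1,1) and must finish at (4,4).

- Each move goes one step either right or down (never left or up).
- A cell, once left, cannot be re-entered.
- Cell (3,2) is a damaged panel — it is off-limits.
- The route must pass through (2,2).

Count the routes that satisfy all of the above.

6

A right/down-only route from (1,1) to (4,4) makes exactly 3 down-moves and 3 right-moves in some order.
With no other constraints that would be C(6,3) = 20 routes.
Split at (2,2) and multiply the segment counts (each segment already excludes blocked cells): (1,1)→(2,2): 2; (2,2)→(4,4): 3; product = 6.
That gives 6 routes.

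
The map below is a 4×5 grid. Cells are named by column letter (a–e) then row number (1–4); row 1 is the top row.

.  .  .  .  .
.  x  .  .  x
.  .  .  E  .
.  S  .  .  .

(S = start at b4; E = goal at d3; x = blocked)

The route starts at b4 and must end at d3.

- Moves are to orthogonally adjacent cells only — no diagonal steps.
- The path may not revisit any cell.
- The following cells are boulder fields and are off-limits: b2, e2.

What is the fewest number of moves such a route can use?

The Manhattan distance from b4 to d3 is |4−3| + |2−4| = 3, so at least 3 moves are needed.
A route of 3 moves achieves this: b4 → b3 → c3 → d3.
Since 3 matches the lower bound, it is optimal.

3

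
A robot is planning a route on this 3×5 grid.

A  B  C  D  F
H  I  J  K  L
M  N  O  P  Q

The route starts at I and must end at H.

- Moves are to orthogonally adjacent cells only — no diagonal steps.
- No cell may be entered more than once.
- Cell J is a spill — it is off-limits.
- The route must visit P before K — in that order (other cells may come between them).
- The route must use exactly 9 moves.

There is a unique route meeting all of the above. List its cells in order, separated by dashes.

I - N - O - P - K - D - C - B - A - H

The waypoints must appear in the order P, K, with no cell reused.
Route from I: down to N, 2× right (reaching P), 2× up (reaching D), 3× left (reaching A), down to H — 9 moves in all.
Check: order respected (P at step 3, K at step 4); 9 moves as required.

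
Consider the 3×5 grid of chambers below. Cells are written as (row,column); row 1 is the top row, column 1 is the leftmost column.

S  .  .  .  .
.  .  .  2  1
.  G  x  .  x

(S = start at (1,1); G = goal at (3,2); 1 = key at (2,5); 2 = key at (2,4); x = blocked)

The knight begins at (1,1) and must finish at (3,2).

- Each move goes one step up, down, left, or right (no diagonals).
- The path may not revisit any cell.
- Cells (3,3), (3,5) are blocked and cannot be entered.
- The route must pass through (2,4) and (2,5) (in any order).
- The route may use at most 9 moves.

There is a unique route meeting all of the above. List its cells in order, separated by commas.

(1,1), (1,2), (1,3), (1,4), (1,5), (2,5), (2,4), (2,3), (2,2), (3,2)

Any route must reach (2,4) and (2,5) and still end at (3,2) within 9 moves, so the order of the required stops is forced.
Route from (1,1): right 4 to (1,5), down 1 to (2,5), left 3 to (2,2), down 1 to (3,2) — 9 moves in all.
Check: all required cells visited; 9 ≤ 9 moves.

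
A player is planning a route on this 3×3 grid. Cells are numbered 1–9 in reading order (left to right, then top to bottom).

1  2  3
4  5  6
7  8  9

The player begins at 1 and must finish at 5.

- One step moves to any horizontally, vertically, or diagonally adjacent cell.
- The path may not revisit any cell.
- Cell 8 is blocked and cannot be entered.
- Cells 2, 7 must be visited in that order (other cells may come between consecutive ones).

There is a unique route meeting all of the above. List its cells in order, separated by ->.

The waypoints must appear in the order 2, 7, with no cell reused.
Route from 1: right 1 to 2, down-left 1 to 4, down 1 to 7, up-right 1 to 5 — 4 moves in all.
Check: order respected (2 at step 1, 7 at step 3).

1 -> 2 -> 4 -> 7 -> 5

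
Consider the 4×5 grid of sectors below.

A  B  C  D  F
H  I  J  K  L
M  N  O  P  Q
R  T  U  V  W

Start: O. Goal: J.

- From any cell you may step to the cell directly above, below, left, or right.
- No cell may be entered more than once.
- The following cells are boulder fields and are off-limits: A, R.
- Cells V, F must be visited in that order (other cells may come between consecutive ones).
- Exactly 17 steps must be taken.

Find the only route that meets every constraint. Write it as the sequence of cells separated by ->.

The waypoints must appear in the order V, F, with no cell reused.
Route from O: right 2 to Q, down 1 to W, left 3 to T, up 1 to N, left 1 to M, up 1 to H, right 1 to I, up 1 to B, right 3 to F, down 1 to L, left 2 to J — 17 moves in all.
Check: order respected (V at step 4, F at step 14); 17 moves as required.

O -> P -> Q -> W -> V -> U -> T -> N -> M -> H -> I -> B -> C -> D -> F -> L -> K -> J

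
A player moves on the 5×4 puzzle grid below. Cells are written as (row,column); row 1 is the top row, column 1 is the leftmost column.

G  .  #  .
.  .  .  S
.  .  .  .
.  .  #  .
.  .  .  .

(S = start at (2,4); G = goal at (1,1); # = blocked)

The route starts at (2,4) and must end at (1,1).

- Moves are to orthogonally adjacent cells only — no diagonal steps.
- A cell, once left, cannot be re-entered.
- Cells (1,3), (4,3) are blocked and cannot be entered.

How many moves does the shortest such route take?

The Manhattan distance from (2,4) to (1,1) is |2−1| + |4−1| = 4, so at least 4 moves are needed.
A route of 4 moves achieves this: (2,4) → (2,3) → (2,2) → (1,2) → (1,1).
Since 4 matches the lower bound, it is optimal.

4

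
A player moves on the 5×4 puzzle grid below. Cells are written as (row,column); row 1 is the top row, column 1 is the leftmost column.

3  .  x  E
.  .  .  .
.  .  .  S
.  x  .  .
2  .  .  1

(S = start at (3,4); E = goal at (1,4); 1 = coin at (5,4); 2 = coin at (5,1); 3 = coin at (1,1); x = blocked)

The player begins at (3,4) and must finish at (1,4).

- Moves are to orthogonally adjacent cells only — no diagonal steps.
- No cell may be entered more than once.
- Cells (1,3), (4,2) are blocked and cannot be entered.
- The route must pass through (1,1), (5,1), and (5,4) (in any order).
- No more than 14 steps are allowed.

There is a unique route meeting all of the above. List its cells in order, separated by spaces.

(3,4) (4,4) (5,4) (5,3) (5,2) (5,1) (4,1) (3,1) (2,1) (1,1) (1,2) (2,2) (2,3) (2,4) (1,4)

The 14-move cap with required stops at (1,1), (5,1), (5,4) leaves no slack for detours.
Route from (3,4): 2× down (reaching (5,4)), 3× left (reaching (5,1)), 4× up (reaching (1,1)), right to (1,2), down to (2,2), 2× right (reaching (2,4)), up to (1,4) — 14 moves in all.
Check: all required cells visited; 14 ≤ 14 moves.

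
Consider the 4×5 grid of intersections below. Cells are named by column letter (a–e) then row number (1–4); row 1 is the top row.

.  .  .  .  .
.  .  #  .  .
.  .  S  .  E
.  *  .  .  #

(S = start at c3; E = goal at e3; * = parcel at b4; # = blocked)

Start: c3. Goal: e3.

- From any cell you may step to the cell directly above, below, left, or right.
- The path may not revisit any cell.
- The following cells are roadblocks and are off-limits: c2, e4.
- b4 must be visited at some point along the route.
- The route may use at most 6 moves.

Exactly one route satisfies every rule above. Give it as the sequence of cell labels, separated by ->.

The 6-move cap with required stops at b4 leaves no slack for detours.
Route from c3: left 1 to b3, down 1 to b4, right 2 to d4, up 1 to d3, right 1 to e3 — 6 moves in all.
Check: all required cells visited; 6 ≤ 6 moves.

c3 -> b3 -> b4 -> c4 -> d4 -> d3 -> e3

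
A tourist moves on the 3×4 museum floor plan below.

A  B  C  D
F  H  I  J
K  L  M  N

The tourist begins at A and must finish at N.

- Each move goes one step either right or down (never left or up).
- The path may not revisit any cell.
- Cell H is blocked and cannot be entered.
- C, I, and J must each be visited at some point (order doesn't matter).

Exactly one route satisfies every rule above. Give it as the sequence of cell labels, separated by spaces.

Moves only go right or down, so the column and row indices never decrease.
Route from A: 2× right (reaching C), down to I, right to J, down to N — 5 moves in all.
Check: all required cells visited.

A B C I J N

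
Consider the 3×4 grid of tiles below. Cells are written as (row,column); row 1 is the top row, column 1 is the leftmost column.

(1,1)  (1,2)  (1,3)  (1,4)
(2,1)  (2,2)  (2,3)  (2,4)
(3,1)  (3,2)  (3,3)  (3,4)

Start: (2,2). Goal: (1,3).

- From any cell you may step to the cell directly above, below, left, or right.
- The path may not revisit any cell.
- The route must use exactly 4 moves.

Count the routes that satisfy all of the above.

3

Need simple routes of exactly 4 moves from (2,2) to (1,3) (Manhattan distance 2, so 1 moves are spent on a detour and 1 undoing it).
Enumerating: (2,2) (3,2) (3,3) (2,3) (1,3) | (2,2) (2,1) (1,1) (1,2) (1,3) | (2,2) (2,3) (2,4) (1,4) (1,3).
That gives 3 routes.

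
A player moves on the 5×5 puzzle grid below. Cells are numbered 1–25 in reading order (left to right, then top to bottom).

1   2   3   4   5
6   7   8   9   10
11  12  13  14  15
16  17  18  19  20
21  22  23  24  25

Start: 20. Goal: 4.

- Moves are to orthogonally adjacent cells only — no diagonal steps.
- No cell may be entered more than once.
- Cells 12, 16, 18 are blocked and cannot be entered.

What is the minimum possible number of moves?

The Manhattan distance from 20 to 4 is |4−1| + |5−4| = 4, so at least 4 moves are needed.
A route of 4 moves achieves this: 20 → 15 → 10 → 5 → 4.
Since 4 matches the lower bound, it is optimal.

4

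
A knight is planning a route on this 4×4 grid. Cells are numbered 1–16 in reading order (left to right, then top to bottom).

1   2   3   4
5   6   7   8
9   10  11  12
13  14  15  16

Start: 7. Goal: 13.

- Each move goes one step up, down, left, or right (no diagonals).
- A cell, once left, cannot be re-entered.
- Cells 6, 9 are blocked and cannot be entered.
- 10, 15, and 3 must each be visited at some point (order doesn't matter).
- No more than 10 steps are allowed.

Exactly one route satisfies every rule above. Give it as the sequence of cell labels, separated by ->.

7 -> 3 -> 4 -> 8 -> 12 -> 16 -> 15 -> 11 -> 10 -> 14 -> 13

The 10-move cap with required stops at 10, 15, 3 leaves no slack for detours.
Route from 7: up 1 to 3, right 1 to 4, down 3 to 16, left 1 to 15, up 1 to 11, left 1 to 10, down 1 to 14, left 1 to 13 — 10 moves in all.
Check: all required cells visited; 10 ≤ 10 moves.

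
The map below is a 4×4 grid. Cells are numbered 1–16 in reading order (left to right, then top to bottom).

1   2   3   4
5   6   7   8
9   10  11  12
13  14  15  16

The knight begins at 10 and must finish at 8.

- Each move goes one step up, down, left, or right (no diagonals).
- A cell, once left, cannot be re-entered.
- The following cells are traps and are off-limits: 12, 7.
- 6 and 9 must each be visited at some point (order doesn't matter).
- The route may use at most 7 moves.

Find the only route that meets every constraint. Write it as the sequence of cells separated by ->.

The 7-move cap with required stops at 6, 9 leaves no slack for detours.
Route from 10: left 1 to 9, up 1 to 5, right 1 to 6, up 1 to 2, right 2 to 4, down 1 to 8 — 7 moves in all.
Check: all required cells visited; 7 ≤ 7 moves.

10 -> 9 -> 5 -> 6 -> 2 -> 3 -> 4 -> 8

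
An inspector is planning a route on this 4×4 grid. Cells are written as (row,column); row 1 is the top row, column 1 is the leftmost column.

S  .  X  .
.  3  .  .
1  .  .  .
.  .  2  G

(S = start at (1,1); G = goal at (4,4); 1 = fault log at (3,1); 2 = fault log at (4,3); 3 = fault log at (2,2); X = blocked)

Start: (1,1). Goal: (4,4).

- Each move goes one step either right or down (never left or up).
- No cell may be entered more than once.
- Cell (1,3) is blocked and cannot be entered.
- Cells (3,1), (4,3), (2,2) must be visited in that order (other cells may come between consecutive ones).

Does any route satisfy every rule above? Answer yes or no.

(2,2) lies above (4,3), so going from (4,3) to (2,2) would need an upward move — but moves only go right/down, so (4,3) cannot be visited before (2,2).

no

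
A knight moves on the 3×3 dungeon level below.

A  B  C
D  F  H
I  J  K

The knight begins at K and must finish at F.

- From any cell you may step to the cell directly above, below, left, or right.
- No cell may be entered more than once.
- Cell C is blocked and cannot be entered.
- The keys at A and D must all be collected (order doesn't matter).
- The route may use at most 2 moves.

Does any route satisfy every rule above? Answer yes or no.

no

Even ignoring the no-revisit rule, getting from K to F, taking the cheapest ordering K → A → D → F needs at least 4 + 1 + 1 = 6 moves (Manhattan distance per leg), which exceeds the 2-move limit.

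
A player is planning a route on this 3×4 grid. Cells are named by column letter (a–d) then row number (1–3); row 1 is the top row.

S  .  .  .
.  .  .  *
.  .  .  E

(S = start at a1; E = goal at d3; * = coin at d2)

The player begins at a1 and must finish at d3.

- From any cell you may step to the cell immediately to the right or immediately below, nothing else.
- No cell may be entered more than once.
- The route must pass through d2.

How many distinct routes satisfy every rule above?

4

A right/down-only route from a1 to d3 makes exactly 2 down-moves and 3 right-moves in some order.
With no other constraints that would be C(5,2) = 10 routes.
Split at d2 and multiply the segment counts: a1→d2: 4; d2→d3: 1; product = 4.
That gives 4 routes.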